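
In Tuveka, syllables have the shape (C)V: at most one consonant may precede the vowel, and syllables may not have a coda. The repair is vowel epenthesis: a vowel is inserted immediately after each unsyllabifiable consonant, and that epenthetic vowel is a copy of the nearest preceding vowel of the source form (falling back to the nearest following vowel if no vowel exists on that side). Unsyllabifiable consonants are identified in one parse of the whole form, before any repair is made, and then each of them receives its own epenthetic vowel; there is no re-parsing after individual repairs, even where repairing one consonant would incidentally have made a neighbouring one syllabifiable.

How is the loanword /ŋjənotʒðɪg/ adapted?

ŋəjənotoʒoðɪgɪ

Syllabifying with onset maximization leaves /ŋ/, /t/, /ʒ/, /g/ stranded (no codas are permitted; onsets are limited to one consonant).
Inserting the epenthetic vowel yields /ŋ/ → /ŋə/, /t/ → /to/, /ʒ/ → /ʒo/, /g/ → /gɪ/.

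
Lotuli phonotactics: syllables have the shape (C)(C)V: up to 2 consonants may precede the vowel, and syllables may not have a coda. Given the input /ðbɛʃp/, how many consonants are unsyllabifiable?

Under (C)(C)V, the unsyllabifiable consonants are /ʃ/, /p/ (no codas are permitted; onsets may contain at most 2 consonants).

2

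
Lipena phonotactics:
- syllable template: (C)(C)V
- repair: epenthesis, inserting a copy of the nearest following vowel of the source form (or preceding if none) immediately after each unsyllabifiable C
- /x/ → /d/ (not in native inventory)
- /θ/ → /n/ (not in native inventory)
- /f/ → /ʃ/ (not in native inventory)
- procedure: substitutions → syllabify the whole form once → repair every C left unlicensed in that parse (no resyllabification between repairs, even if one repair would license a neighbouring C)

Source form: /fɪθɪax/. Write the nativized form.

Substitution: /f/ → /ʃ/, /θ/ → /n/, /x/ → /d/, giving /ʃɪnɪad/.
The consonants /d/ cannot be parsed into a legal (C)(C)V syllable (no codas are permitted; onsets may contain at most 2 consonants).
Each unlicensed consonant becomes the onset of a new syllable: /d/ → /da/.

ʃɪnɪada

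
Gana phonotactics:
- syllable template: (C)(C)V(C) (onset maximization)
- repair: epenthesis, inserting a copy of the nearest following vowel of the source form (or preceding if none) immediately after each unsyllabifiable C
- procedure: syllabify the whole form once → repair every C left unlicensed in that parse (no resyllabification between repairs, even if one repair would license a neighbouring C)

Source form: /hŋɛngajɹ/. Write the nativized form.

Syllabifying with onset maximization leaves /ɹ/ stranded (at most one coda consonant is licensed; onsets may contain at most 2 consonants).
Inserting the epenthetic vowel yields /ɹ/ → /ɹa/.

hŋɛngajɹa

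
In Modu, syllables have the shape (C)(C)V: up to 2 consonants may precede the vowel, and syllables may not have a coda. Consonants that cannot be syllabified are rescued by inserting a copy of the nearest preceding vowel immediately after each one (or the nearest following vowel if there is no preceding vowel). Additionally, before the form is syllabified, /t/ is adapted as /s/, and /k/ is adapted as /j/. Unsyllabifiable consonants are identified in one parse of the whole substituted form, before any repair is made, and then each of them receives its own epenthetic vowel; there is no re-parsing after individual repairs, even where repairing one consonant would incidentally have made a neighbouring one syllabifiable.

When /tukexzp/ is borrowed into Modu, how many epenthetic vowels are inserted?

3

After substitution the input is /sujexzp/.
The unsyllabifiable consonants are /x/, /z/, /p/; each receives one epenthetic vowel.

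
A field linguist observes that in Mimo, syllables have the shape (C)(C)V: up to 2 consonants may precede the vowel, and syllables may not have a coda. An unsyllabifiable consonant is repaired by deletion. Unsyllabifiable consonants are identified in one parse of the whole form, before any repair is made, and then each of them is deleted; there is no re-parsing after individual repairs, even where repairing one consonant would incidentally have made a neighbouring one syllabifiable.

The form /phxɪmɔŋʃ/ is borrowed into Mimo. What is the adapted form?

hxɪmɔ

Under (C)(C)V, the unsyllabifiable consonants are /p/, /ŋ/, /ʃ/ (no codas are permitted; onsets may contain at most 2 consonants).
Each unlicensed consonant is deleted: /p/, /ŋ/, /ʃ/.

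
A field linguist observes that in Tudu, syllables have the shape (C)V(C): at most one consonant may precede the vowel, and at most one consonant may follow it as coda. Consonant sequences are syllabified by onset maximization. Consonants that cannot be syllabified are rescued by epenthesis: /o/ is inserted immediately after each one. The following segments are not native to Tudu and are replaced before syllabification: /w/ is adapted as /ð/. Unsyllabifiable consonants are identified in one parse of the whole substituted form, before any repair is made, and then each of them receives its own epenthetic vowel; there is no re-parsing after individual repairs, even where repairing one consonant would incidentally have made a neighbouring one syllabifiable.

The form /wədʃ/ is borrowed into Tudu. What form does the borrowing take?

ðədʃo

Substitution: /w/ → /ð/, giving /ðədʃ/.
Syllabifying with onset maximization leaves /ʃ/ stranded (at most one coda consonant is licensed; onsets are limited to one consonant).
Each unlicensed consonant becomes the onset of a new syllable: /ʃ/ → /ʃo/.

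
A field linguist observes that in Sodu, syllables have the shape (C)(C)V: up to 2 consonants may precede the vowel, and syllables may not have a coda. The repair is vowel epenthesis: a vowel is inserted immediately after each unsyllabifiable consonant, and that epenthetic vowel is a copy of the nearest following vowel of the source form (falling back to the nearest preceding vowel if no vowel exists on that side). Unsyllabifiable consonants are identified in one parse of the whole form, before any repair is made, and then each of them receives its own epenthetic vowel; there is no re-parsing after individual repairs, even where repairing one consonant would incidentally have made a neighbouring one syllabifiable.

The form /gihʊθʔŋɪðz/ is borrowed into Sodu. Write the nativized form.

The consonants /θ/, /ð/, /z/ cannot be parsed into a legal (C)(C)V syllable (no codas are permitted; onsets may contain at most 2 consonants).
Epenthesis after each stranded consonant: /θ/ → /θɪ/, /ð/ → /ðɪ/, /z/ → /zɪ/.

gihʊθɪʔŋɪðɪzɪ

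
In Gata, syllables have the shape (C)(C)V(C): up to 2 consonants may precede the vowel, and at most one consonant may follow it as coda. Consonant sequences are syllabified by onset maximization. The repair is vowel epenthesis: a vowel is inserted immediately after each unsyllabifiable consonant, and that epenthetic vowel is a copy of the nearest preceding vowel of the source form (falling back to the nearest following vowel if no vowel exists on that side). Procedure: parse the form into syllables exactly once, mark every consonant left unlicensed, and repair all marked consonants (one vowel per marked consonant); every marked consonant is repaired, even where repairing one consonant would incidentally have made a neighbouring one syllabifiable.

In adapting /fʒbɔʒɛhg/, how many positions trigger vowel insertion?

2

The unsyllabifiable consonants are /f/, /g/; each receives one epenthetic vowel.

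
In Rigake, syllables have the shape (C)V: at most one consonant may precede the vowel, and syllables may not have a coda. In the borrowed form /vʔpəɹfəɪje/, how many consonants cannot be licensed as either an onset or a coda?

Under (C)V, the unsyllabifiable consonants are /v/, /ʔ/, /ɹ/ (no codas are permitted; onsets are limited to one consonant).

3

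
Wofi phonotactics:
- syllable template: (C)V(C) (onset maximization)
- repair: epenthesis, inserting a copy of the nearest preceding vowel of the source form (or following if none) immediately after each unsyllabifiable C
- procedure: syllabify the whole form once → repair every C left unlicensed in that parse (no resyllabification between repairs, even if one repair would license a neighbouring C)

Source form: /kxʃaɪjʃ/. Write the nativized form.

kaxaʃaɪjʃɪ

Syllabifying with onset maximization leaves /k/, /x/, /ʃ/ stranded (at most one coda consonant is licensed; onsets are limited to one consonant).
Each unlicensed consonant becomes the onset of a new syllable: /k/ → /ka/, /x/ → /xa/, /ʃ/ → /ʃɪ/.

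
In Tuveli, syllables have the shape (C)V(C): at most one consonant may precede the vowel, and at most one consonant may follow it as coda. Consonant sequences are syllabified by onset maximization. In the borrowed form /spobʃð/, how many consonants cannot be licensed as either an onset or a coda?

3

Under (C)V(C), the unsyllabifiable consonants are /s/, /ʃ/, /ð/ (at most one coda consonant is licensed; onsets are limited to one consonant).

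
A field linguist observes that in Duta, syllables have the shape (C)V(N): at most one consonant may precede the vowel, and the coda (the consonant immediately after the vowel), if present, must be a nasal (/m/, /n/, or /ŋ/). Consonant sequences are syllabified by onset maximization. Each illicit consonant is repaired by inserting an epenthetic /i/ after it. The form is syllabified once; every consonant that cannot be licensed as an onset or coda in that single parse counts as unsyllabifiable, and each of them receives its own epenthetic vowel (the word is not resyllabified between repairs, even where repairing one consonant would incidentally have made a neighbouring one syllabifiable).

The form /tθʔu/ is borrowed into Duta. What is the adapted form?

Under (C)V(N), the unsyllabifiable consonants are /t/, /θ/ (only a nasal (/m/, /n/, or /ŋ/) is licensed in coda position; onsets are limited to one consonant).
Epenthesis after each stranded consonant: /t/ → /ti/, /θ/ → /θi/.

tiθiʔu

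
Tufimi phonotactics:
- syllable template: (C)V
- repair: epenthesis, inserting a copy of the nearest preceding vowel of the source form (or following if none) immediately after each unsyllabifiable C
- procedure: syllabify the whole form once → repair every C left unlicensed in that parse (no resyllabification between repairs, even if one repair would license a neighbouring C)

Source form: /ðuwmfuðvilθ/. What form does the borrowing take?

ðuwumufuðuviliθi

Under (C)V, the unsyllabifiable consonants are /w/, /m/, /ð/, /l/, /θ/ (no codas are permitted; onsets are limited to one consonant).
Epenthesis after each stranded consonant: /w/ → /wu/, /m/ → /mu/, /ð/ → /ðu/, /l/ → /li/, /θ/ → /θi/.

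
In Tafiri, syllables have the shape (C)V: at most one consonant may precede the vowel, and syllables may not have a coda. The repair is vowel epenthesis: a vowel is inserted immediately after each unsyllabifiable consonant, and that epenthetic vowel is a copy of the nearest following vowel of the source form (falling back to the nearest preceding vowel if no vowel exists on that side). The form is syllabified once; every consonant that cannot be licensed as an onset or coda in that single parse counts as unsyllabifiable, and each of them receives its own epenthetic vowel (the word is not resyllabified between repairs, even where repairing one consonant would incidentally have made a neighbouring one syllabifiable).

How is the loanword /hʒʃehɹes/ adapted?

heʒeʃeheɹese

The consonants /h/, /ʒ/, /h/, /s/ cannot be parsed into a legal (C)V syllable (no codas are permitted; onsets are limited to one consonant).
Inserting the epenthetic vowel yields /h/ → /he/, /ʒ/ → /ʒe/, /h/ → /he/, /s/ → /se/.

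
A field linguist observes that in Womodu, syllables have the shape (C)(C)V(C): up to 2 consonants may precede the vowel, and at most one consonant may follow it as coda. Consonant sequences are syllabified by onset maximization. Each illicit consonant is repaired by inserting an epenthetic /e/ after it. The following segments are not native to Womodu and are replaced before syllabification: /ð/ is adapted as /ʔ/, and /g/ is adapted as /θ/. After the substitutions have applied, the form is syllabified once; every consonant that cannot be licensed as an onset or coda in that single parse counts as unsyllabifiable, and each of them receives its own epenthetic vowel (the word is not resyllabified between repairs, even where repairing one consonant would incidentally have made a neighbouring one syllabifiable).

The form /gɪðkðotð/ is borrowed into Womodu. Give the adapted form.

Substitution: /g/ → /θ/, /ð/ → /ʔ/, giving /θɪʔkʔotʔ/.
The consonants /ʔ/ cannot be parsed into a legal (C)(C)V(C) syllable (at most one coda consonant is licensed; onsets may contain at most 2 consonants).
Inserting the epenthetic vowel yields /ʔ/ → /ʔe/.

θɪʔkʔotʔe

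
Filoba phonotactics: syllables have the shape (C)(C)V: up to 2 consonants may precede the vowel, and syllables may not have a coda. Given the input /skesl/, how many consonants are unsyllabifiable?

Syllabifying with onset maximization leaves /s/, /l/ stranded (no codas are permitted; onsets may contain at most 2 consonants).

2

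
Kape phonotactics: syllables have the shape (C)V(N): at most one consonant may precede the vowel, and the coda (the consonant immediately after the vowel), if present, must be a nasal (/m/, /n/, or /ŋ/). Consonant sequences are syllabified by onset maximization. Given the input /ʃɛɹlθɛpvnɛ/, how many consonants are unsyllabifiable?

4

The consonants /ɹ/, /l/, /p/, /v/ cannot be parsed into a legal (C)V(N) syllable (only a nasal (/m/, /n/, or /ŋ/) is licensed in coda position; onsets are limited to one consonant).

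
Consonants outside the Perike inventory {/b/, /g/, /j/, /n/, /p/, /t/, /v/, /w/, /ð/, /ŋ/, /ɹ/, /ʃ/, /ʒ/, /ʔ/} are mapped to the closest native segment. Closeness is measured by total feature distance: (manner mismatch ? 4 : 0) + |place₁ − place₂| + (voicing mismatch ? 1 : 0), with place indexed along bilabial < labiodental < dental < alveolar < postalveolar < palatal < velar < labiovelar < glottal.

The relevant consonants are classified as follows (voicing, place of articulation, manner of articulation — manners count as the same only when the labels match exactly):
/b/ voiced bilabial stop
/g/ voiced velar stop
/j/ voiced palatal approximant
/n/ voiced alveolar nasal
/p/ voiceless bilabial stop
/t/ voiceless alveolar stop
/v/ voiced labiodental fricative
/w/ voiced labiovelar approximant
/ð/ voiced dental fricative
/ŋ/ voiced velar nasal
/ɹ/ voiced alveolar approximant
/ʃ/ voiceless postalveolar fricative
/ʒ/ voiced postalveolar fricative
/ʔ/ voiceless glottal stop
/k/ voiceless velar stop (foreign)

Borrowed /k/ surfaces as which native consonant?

g

/g/ is closest: same manner (stop), place distance 0 (velar→velar), voicing differs (+1); total 1. Next closest is /ʔ/ at distance 2.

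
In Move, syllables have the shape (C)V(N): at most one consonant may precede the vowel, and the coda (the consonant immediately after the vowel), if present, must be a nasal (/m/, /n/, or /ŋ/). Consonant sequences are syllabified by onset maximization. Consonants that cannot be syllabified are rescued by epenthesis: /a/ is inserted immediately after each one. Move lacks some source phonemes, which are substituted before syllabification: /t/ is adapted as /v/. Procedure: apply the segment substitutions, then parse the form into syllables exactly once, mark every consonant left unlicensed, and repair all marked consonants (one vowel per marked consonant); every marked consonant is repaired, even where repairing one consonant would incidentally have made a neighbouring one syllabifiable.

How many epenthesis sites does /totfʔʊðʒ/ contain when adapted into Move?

After substitution the input is /vovfʔʊðʒ/.
The unsyllabifiable consonants are /v/, /f/, /ð/, /ʒ/; each receives one epenthetic vowel.

4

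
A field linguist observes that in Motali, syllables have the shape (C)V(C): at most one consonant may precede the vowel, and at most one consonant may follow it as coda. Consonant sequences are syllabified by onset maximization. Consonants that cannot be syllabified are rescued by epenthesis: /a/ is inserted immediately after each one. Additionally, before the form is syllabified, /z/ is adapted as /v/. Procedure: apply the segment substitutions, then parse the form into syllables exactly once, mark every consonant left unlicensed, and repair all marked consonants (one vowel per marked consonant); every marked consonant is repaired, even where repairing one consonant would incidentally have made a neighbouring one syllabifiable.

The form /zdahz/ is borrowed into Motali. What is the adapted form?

Substitution: /z/ → /v/, giving /vdahv/.
Syllabifying with onset maximization leaves /v/, /v/ stranded (at most one coda consonant is licensed; onsets are limited to one consonant).
Epenthesis after each stranded consonant: /v/ → /va/, /v/ → /va/.

vadahva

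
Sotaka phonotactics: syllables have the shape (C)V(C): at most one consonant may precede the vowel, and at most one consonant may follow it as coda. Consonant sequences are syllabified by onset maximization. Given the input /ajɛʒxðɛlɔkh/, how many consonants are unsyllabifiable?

Under (C)V(C), the unsyllabifiable consonants are /x/, /h/ (at most one coda consonant is licensed; onsets are limited to one consonant).

2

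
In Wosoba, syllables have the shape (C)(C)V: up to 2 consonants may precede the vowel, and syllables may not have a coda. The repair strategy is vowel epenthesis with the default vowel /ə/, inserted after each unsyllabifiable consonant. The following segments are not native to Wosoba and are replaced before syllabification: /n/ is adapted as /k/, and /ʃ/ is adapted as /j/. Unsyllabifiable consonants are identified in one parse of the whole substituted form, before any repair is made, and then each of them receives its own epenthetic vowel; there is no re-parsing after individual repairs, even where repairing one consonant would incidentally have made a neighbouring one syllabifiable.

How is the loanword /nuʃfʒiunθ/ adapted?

kujəfʒiukəθə

Substitution: /n/ → /k/, /ʃ/ → /j/, giving /kujfʒiukθ/.
Syllabifying with onset maximization leaves /j/, /k/, /θ/ stranded (no codas are permitted; onsets may contain at most 2 consonants).
Each unlicensed consonant becomes the onset of a new syllable: /j/ → /jə/, /k/ → /kə/, /θ/ → /θə/.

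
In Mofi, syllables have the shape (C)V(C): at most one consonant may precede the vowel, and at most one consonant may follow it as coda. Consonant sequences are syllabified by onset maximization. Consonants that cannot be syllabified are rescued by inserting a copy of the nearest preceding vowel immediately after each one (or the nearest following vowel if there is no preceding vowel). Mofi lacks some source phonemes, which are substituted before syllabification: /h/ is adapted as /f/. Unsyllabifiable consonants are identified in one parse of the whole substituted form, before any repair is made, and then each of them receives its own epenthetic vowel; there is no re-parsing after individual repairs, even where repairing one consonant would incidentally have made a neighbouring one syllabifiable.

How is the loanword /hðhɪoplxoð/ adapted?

Substitution: /h/ → /f/, giving /fðfɪoplxoð/.
Under (C)V(C), the unsyllabifiable consonants are /f/, /ð/, /l/ (at most one coda consonant is licensed; onsets are limited to one consonant).
Epenthesis after each stranded consonant: /f/ → /fɪ/, /ð/ → /ðɪ/, /l/ → /lo/.

fɪðɪfɪoploxoð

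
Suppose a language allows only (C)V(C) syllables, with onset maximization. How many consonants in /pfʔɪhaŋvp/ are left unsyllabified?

The consonants /p/, /f/, /v/, /p/ cannot be parsed into a legal (C)V(C) syllable (at most one coda consonant is licensed; onsets are limited to one consonant).

4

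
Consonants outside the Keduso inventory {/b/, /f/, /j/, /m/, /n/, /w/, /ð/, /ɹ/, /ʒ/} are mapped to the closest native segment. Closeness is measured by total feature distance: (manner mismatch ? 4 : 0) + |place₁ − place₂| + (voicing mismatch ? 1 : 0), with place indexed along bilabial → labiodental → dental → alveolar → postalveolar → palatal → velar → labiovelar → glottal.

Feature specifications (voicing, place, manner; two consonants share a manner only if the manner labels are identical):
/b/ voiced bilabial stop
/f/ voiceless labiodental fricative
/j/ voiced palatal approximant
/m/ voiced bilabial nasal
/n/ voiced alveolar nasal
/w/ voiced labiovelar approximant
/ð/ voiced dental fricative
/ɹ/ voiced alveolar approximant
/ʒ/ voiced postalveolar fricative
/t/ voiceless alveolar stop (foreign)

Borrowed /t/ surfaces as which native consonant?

b

/b/ is closest: same manner (stop), place distance 3 (alveolar→bilabial), voicing differs (+1); total 4. Next closest is /n/ at distance 5.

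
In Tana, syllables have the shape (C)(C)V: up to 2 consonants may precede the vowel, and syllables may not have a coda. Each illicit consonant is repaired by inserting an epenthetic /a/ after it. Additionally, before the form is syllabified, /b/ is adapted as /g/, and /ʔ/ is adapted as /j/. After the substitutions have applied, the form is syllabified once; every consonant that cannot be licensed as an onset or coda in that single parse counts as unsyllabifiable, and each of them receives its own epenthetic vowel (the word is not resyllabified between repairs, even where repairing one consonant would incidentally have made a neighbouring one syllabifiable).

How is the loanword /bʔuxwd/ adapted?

Substitution: /b/ → /g/, /ʔ/ → /j/, giving /gjuxwd/.
Syllabifying with onset maximization leaves /x/, /w/, /d/ stranded (no codas are permitted; onsets may contain at most 2 consonants).
Each unlicensed consonant becomes the onset of a new syllable: /x/ → /xa/, /w/ → /wa/, /d/ → /da/.

gjuxawada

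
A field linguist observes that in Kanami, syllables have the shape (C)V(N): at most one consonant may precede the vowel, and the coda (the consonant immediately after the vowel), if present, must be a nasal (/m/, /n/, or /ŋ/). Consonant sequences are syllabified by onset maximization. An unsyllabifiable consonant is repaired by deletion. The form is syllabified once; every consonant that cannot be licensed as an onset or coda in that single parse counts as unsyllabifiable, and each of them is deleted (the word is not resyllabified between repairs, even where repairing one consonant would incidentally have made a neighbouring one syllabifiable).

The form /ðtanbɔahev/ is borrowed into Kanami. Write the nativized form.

Syllabifying with onset maximization leaves /ð/, /v/ stranded (only a nasal (/m/, /n/, or /ŋ/) is licensed in coda position; onsets are limited to one consonant).
Deleting the stranded consonants removes /ð/, /v/.

tanbɔahe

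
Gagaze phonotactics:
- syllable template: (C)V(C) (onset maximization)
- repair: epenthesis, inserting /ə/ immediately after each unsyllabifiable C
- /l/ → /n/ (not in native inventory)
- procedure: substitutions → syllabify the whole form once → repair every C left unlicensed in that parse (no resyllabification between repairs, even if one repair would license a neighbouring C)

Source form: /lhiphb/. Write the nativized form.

nəhiphəbə

Substitution: /l/ → /n/, giving /nhiphb/.
The consonants /n/, /h/, /b/ cannot be parsed into a legal (C)V(C) syllable (at most one coda consonant is licensed; onsets are limited to one consonant).
Inserting the epenthetic vowel yields /n/ → /nə/, /h/ → /hə/, /b/ → /bə/.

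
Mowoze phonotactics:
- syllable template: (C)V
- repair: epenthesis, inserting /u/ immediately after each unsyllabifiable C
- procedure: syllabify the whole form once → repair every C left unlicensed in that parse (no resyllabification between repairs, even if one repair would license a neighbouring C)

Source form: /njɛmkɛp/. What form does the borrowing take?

Under (C)V, the unsyllabifiable consonants are /n/, /m/, /p/ (no codas are permitted; onsets are limited to one consonant).
Each unlicensed consonant becomes the onset of a new syllable: /n/ → /nu/, /m/ → /mu/, /p/ → /pu/.

nujɛmukɛpu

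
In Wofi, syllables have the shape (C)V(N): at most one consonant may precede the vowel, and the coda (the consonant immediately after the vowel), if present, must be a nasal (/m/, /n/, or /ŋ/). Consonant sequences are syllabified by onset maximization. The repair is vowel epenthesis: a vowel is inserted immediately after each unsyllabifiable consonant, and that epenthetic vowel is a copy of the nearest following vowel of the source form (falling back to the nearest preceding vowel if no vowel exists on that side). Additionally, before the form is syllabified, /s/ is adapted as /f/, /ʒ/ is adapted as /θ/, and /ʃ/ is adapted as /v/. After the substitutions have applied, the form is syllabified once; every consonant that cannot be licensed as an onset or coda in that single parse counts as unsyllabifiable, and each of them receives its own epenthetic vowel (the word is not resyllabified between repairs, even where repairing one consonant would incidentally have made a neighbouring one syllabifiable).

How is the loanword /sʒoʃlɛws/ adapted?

Substitution: /s/ → /f/, /ʒ/ → /θ/, /ʃ/ → /v/, giving /fθovlɛwf/.
Syllabifying with onset maximization leaves /f/, /v/, /w/, /f/ stranded (only a nasal (/m/, /n/, or /ŋ/) is licensed in coda position; onsets are limited to one consonant).
Each unlicensed consonant becomes the onset of a new syllable: /f/ → /fo/, /v/ → /vɛ/, /w/ → /wɛ/, /f/ → /fɛ/.

foθovɛlɛwɛfɛ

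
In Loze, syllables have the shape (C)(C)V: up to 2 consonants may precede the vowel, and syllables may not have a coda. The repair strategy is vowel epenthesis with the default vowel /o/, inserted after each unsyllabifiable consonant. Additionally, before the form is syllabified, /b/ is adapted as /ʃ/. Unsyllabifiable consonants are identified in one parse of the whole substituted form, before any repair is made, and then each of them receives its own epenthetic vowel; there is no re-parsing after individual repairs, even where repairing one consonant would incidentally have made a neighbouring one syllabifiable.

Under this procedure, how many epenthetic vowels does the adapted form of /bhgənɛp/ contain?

2

After substitution the input is /ʃhgənɛp/.
The unsyllabifiable consonants are /ʃ/, /p/; each receives one epenthetic vowel.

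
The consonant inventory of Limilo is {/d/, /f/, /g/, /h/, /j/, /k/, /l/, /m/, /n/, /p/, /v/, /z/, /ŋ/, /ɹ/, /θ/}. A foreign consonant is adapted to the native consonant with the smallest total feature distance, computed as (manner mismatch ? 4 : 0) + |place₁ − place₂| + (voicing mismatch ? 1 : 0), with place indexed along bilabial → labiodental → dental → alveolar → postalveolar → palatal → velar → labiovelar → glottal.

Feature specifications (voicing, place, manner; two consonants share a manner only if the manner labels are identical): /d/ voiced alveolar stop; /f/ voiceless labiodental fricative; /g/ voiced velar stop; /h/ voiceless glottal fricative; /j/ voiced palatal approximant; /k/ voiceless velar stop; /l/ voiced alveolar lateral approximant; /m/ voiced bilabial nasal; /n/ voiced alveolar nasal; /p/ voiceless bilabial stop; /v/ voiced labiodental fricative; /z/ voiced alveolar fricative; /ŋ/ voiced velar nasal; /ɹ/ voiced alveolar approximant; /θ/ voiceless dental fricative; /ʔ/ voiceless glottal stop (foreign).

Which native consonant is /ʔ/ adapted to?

/k/ is closest: same manner (stop), place distance 2 (glottal→velar), same voicing; total 2. Next closest is /g/ at distance 3.

k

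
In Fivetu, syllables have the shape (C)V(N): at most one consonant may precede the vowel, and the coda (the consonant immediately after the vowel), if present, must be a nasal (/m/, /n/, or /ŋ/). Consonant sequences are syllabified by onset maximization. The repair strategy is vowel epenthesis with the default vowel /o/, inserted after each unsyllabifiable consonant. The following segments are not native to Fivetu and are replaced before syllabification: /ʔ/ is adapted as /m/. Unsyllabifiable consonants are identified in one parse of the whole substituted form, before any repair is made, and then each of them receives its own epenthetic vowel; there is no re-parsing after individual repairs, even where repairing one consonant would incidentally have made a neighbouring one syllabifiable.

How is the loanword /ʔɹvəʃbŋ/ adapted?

Substitution: /ʔ/ → /m/, giving /mɹvəʃbŋ/.
Under (C)V(N), the unsyllabifiable consonants are /m/, /ɹ/, /ʃ/, /b/, /ŋ/ (only a nasal (/m/, /n/, or /ŋ/) is licensed in coda position; onsets are limited to one consonant).
Each unlicensed consonant becomes the onset of a new syllable: /m/ → /mo/, /ɹ/ → /ɹo/, /ʃ/ → /ʃo/, /b/ → /bo/, /ŋ/ → /ŋo/.

moɹovəʃoboŋo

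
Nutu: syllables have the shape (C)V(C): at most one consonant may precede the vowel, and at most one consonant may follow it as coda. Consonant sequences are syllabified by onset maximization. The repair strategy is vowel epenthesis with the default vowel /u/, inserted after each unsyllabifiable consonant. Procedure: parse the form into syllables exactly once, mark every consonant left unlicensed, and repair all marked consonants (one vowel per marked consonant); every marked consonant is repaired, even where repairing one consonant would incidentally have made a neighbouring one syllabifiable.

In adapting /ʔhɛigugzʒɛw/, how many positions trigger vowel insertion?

The unsyllabifiable consonants are /ʔ/, /z/; each receives one epenthetic vowel.

2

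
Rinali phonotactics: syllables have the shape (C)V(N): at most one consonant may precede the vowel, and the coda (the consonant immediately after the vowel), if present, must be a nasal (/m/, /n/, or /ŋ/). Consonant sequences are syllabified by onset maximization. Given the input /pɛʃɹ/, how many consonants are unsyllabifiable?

2

The consonants /ʃ/, /ɹ/ cannot be parsed into a legal (C)V(N) syllable (only a nasal (/m/, /n/, or /ŋ/) is licensed in coda position; onsets are limited to one consonant).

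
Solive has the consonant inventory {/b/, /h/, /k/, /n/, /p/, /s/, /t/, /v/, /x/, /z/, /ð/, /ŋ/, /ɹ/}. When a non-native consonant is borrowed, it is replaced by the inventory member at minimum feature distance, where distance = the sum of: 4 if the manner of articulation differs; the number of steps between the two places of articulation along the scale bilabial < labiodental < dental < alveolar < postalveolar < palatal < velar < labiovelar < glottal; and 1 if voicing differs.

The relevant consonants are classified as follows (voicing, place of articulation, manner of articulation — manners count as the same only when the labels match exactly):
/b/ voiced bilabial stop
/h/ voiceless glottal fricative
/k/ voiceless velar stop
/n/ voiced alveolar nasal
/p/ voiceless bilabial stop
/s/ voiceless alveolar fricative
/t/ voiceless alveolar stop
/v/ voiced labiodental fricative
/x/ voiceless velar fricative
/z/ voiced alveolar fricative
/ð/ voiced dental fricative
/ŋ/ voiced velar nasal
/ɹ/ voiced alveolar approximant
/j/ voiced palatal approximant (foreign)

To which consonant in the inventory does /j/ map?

/ɹ/ is closest: same manner (approximant), place distance 2 (palatal→alveolar), same voicing; total 2. Next closest is /ŋ/ at distance 5.

ɹ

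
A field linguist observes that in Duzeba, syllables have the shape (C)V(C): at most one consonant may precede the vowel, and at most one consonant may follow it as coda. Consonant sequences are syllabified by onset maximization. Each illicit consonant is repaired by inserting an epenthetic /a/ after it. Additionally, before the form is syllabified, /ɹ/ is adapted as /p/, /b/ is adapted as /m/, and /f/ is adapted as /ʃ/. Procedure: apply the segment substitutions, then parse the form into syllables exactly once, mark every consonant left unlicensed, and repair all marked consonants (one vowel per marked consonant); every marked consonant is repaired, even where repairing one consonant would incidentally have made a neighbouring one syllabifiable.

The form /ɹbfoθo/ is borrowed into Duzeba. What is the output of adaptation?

Substitution: /ɹ/ → /p/, /b/ → /m/, /f/ → /ʃ/, giving /pmʃoθo/.
The consonants /p/, /m/ cannot be parsed into a legal (C)V(C) syllable (at most one coda consonant is licensed; onsets are limited to one consonant).
Inserting the epenthetic vowel yields /p/ → /pa/, /m/ → /ma/.

pamaʃoθo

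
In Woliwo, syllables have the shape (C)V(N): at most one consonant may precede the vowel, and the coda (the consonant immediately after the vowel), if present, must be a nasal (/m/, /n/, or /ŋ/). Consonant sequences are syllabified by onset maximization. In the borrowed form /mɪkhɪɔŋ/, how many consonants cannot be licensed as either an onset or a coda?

1

The consonants /k/ cannot be parsed into a legal (C)V(N) syllable (only a nasal (/m/, /n/, or /ŋ/) is licensed in coda position; onsets are limited to one consonant).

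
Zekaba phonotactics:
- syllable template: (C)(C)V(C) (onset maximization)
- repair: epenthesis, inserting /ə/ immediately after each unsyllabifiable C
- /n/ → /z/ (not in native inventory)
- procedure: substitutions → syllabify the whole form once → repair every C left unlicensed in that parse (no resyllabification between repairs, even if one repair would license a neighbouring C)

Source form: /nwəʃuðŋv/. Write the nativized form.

zwəʃuðŋəvə

Substitution: /n/ → /z/, giving /zwəʃuðŋv/.
The consonants /ŋ/, /v/ cannot be parsed into a legal (C)(C)V(C) syllable (at most one coda consonant is licensed; onsets may contain at most 2 consonants).
Each unlicensed consonant becomes the onset of a new syllable: /ŋ/ → /ŋə/, /v/ → /və/.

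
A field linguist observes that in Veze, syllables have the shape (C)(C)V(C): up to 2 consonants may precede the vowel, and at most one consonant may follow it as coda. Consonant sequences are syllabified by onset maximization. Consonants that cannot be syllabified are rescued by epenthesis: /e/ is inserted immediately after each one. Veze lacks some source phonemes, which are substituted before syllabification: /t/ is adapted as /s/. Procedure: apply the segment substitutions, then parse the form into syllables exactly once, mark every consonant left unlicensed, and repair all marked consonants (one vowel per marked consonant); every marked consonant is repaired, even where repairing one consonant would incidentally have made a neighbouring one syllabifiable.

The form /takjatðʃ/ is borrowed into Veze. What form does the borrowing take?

Substitution: /t/ → /s/, giving /sakjasðʃ/.
Under (C)(C)V(C), the unsyllabifiable consonants are /ð/, /ʃ/ (at most one coda consonant is licensed; onsets may contain at most 2 consonants).
Inserting the epenthetic vowel yields /ð/ → /ðe/, /ʃ/ → /ʃe/.

sakjasðeʃe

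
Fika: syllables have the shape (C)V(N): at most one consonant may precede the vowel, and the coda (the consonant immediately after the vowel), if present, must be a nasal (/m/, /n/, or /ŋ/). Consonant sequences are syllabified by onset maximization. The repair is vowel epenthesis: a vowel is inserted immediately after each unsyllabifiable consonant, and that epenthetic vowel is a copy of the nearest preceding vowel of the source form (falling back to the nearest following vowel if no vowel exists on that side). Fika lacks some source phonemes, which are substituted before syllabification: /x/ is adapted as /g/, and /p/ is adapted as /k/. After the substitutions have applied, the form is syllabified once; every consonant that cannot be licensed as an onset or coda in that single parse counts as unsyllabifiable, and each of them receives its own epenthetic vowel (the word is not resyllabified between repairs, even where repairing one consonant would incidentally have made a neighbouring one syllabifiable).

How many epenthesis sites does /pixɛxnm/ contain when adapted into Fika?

After substitution the input is /kigɛgnm/.
The unsyllabifiable consonants are /g/, /n/, /m/; each receives one epenthetic vowel.

3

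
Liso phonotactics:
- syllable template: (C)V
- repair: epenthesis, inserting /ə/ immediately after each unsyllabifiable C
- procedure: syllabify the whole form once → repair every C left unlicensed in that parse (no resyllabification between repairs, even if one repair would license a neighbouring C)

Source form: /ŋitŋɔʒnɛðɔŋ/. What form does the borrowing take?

ŋitəŋɔʒənɛðɔŋə

Under (C)V, the unsyllabifiable consonants are /t/, /ʒ/, /ŋ/ (no codas are permitted; onsets are limited to one consonant).
Inserting the epenthetic vowel yields /t/ → /tə/, /ʒ/ → /ʒə/, /ŋ/ → /ŋə/.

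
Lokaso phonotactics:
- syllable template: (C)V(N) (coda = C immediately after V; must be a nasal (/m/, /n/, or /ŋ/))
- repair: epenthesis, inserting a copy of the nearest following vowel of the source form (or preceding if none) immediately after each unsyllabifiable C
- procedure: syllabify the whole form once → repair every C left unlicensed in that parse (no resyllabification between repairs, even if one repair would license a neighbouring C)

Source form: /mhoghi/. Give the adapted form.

mohogihi

Under (C)V(N), the unsyllabifiable consonants are /m/, /g/ (only a nasal (/m/, /n/, or /ŋ/) is licensed in coda position; onsets are limited to one consonant).
Each unlicensed consonant becomes the onset of a new syllable: /m/ → /mo/, /g/ → /gi/.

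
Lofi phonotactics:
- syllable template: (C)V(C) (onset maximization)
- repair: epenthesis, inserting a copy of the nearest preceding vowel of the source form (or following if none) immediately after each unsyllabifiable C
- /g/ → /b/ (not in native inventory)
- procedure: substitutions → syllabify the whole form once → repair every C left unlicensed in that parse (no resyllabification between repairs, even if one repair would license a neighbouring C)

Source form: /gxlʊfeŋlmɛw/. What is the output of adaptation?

Substitution: /g/ → /b/, giving /bxlʊfeŋlmɛw/.
The consonants /b/, /x/, /l/ cannot be parsed into a legal (C)V(C) syllable (at most one coda consonant is licensed; onsets are limited to one consonant).
Each unlicensed consonant becomes the onset of a new syllable: /b/ → /bʊ/, /x/ → /xʊ/, /l/ → /le/.

bʊxʊlʊfeŋlemɛw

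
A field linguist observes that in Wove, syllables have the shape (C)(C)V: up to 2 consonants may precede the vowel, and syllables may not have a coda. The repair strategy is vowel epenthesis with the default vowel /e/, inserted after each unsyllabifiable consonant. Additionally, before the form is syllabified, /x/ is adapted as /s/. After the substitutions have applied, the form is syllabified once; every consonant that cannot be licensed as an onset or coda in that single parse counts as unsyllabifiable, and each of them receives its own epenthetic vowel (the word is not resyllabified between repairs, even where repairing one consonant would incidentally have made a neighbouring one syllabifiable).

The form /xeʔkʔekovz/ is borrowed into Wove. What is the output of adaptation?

Substitution: /x/ → /s/, giving /seʔkʔekovz/.
The consonants /ʔ/, /v/, /z/ cannot be parsed into a legal (C)(C)V syllable (no codas are permitted; onsets may contain at most 2 consonants).
Each unlicensed consonant becomes the onset of a new syllable: /ʔ/ → /ʔe/, /v/ → /ve/, /z/ → /ze/.

seʔekʔekoveze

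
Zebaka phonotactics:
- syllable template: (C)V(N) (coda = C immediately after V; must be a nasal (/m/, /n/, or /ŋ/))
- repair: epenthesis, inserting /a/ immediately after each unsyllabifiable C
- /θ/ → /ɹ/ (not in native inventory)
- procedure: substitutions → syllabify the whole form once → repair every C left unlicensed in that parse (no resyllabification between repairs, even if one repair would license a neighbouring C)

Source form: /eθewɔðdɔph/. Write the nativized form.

Substitution: /θ/ → /ɹ/, giving /eɹewɔðdɔph/.
Syllabifying with onset maximization leaves /ð/, /p/, /h/ stranded (only a nasal (/m/, /n/, or /ŋ/) is licensed in coda position; onsets are limited to one consonant).
Each unlicensed consonant becomes the onset of a new syllable: /ð/ → /ða/, /p/ → /pa/, /h/ → /ha/.

eɹewɔðadɔpaha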